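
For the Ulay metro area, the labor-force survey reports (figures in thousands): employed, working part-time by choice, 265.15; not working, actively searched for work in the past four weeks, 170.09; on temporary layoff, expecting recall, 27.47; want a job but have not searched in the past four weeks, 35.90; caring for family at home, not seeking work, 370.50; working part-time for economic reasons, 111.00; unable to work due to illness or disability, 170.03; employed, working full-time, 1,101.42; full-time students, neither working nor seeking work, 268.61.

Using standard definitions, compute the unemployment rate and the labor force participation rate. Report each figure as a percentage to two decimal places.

Employed = 265.15 + 111.00 + 1,101.42 = 1,477.57 thousand (anyone who worked, including part-time for economic reasons, counts as employed).
Unemployed = 170.09 + 27.47 = 197.56 thousand (jobless and actively searching, or on temporary layoff).
Labor force = 1,477.57 + 197.56 = 1,675.13 thousand.
Not in labor force = 35.90 + 370.50 + 170.03 + 268.61 = 845.04 thousand (those not working and not actively searching are outside the labor force — including those who want a job but have given up searching).
Civilian working-age population = 1,675.13 + 845.04 = 2,520.17 thousand.
Unemployment rate = 197.56 / 1,675.13 = 11.79%.
Labor force participation rate = 1,675.13 / 2,520.17 = 66.47%.

Unemployment rate ≈ 11.79%; labor force participation rate ≈ 66.47%.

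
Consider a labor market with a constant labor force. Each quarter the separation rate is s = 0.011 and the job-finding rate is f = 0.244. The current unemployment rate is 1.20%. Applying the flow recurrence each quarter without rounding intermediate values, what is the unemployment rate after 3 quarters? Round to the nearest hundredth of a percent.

Unemployment rate after three quarters ≈ 3.03%.

With a fixed labor force, u_{t+1} = u_t + s·(1−u_t) − f·u_t = u_t·(1−s−f) + s.
Here 1−s−f = 0.745 and s = 0.011.
u_1 = 0.012000 × 0.745 + 0.011 = 0.019940.
u_2 = 0.019940 × 0.745 + 0.011 = 0.025855.
u_3 = 0.025855 × 0.745 + 0.011 = 0.030262.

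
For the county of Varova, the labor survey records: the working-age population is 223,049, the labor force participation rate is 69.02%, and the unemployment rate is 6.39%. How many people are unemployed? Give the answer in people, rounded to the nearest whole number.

Labor force = 0.6902 × 223,049 = 153,948.
Unemployed = 0.0639 × 153,948 ≈ 9,837.

About 9,837 are unemployed.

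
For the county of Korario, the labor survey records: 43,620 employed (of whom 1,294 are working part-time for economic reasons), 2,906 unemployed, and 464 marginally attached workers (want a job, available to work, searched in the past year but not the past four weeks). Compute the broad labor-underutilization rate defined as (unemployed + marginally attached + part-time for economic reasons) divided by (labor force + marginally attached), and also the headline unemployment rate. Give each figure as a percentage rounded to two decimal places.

Labor force = 43,620 + 2,906 = 46,526.
Numerator = 2,906 + 464 + 1,294 = 4,664.
Denominator = 46,526 + 464 = 46,990.
Broad rate = 4,664 / 46,990 = 9.93%.
Headline unemployment rate = 2,906 / 46,526 = 6.25%.

Broad underutilization rate ≈ 9.93%; headline unemployment rate ≈ 6.25%.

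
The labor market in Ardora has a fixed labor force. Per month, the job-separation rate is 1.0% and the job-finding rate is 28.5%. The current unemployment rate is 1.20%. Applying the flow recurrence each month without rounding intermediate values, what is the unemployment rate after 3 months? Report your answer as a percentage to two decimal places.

Unemployment rate after three months ≈ 2.62%.

With a fixed labor force, u_{t+1} = u_t + s·(1−u_t) − f·u_t = u_t·(1−s−f) + s.
Here 1−s−f = 0.705 and s = 0.010.
u_1 = 0.012000 × 0.705 + 0.010 = 0.018460.
u_2 = 0.018460 × 0.705 + 0.010 = 0.023014.
u_3 = 0.023014 × 0.705 + 0.010 = 0.026225.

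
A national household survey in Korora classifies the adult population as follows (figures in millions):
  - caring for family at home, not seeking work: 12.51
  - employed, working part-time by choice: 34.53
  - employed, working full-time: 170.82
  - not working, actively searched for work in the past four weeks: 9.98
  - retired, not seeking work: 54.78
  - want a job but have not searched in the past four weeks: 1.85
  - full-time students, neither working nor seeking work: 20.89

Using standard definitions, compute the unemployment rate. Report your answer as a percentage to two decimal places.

Unemployment rate ≈ 4.63%.

Employed = 34.53 + 170.82 = 205.35 million.
Unemployed = 9.98 million.
Labor force = 205.35 + 9.98 = 215.33 million.
Unemployment rate = 9.98 / 215.33 = 4.63%.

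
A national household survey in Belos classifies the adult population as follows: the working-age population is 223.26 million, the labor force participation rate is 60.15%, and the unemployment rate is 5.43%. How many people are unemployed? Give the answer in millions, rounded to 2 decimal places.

Labor force = 0.6015 × 223.26 = 134.29 million.
Unemployed = 0.0543 × 134.29 ≈ 7.29 million.

About 7.29 million are unemployed.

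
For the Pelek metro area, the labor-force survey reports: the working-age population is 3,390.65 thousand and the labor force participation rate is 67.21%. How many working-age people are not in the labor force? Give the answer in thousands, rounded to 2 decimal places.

Share not in the labor force = 1 − 0.6721 = 0.3279.
Not in labor force = 0.3279 × 3,390.65 ≈ 1,111.79 thousand.

About 1,111.79 thousand are not in the labor force.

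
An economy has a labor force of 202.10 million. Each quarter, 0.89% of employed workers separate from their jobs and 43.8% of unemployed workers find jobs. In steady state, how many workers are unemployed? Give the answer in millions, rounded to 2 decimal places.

Steady-state unemployment rate u* = s/(s+f) = 0.89/(0.89+43.8) = 0.019915.
Unemployed = u* × labor force = 0.019915 × 202.10 ≈ 4.02 million.

About 4.02 million are unemployed in steady state.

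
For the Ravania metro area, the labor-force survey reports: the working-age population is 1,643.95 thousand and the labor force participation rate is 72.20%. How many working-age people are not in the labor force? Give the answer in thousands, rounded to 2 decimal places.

Share not in the labor force = 1 − 0.7220 = 0.2780.
Not in labor force = 0.2780 × 1,643.95 ≈ 457.02 thousand.

About 457.02 thousand are not in the labor force.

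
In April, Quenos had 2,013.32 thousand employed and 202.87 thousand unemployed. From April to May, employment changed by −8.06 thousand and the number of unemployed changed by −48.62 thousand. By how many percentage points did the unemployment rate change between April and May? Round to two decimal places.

The unemployment rate changed by −2.01 percentage points.

April: labor force = 2,013.32 + 202.87 = 2,216.19; u = 202.87/2,216.19 = 9.15%.
May: labor force = 2,005.26 + 154.25 = 2,159.51; u = 154.25/2,159.51 = 7.14%.
Change = 7.14% − 9.15% = −2.01 pp.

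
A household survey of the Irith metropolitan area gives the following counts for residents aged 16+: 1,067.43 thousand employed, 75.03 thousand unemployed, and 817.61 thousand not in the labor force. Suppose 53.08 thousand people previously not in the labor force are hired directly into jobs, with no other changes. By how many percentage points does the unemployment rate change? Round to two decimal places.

Initially, labor force = 1,067.43 + 75.03 = 1,142.46 thousand, so u = 75.03/1,142.46 = 6.57%.
After the change, employed and labor force both rise by 53.08; unemployed unchanged → E = 1,120.51, U = 75.03, labor force = 1,195.54 thousand.
New unemployment rate = 75.03 / 1,195.54 = 6.28%.
Change = 6.28% − 6.57% = −0.29 percentage points.

The unemployment rate changes by −0.29 percentage points.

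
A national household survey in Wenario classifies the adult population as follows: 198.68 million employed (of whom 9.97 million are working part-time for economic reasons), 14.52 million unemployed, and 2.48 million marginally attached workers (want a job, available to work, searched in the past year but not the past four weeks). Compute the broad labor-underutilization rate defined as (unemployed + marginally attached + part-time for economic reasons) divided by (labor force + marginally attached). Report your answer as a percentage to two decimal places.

Broad underutilization rate ≈ 12.50%.

Labor force = 198.68 + 14.52 = 213.20 million.
Numerator = 14.52 + 2.48 + 9.97 = 26.97 million.
Denominator = 213.20 + 2.48 = 215.68 million.
Broad rate = 26.97 / 215.68 = 12.50%.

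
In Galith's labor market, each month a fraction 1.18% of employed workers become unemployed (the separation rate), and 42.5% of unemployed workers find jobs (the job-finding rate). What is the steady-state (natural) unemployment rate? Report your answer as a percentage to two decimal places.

Steady-state unemployment rate ≈ 2.70%.

At steady state the flows balance: s·E = f·U, so U/(E+U) = s/(s+f).
u* = 1.18 / (1.18 + 42.5) = 1.18 / 43.68 = 2.70%.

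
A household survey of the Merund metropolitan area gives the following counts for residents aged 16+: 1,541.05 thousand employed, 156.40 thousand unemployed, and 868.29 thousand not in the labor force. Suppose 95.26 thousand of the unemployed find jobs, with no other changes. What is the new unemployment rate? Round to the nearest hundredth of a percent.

Initially, labor force = 1,541.05 + 156.40 = 1,697.45 thousand, so u = 156.40/1,697.45 = 9.21%.
After the change, unemployed falls and employed rises by 95.26; labor force unchanged → E = 1,636.31, U = 61.14, labor force = 1,697.45 thousand.
New unemployment rate = 61.14 / 1,697.45 = 3.60%.

New unemployment rate ≈ 3.60%.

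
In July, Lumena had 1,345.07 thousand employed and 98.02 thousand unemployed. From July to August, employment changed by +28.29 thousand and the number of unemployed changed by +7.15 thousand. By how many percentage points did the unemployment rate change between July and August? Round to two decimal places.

The unemployment rate changed by +0.32 percentage points.

July: labor force = 1,345.07 + 98.02 = 1,443.09; u = 98.02/1,443.09 = 6.79%.
August: labor force = 1,373.36 + 105.17 = 1,478.53; u = 105.17/1,478.53 = 7.11%.
Change = 7.11% − 6.79% = +0.32 pp.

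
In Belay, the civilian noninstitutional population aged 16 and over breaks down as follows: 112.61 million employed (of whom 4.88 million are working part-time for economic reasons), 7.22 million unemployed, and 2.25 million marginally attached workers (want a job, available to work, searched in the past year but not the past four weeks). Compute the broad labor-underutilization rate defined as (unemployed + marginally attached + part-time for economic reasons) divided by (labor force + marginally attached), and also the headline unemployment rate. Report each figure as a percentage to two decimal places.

Broad underutilization rate ≈ 11.75%; headline unemployment rate ≈ 6.03%.

Labor force = 112.61 + 7.22 = 119.83 million.
Numerator = 7.22 + 2.25 + 4.88 = 14.35 million.
Denominator = 119.83 + 2.25 = 122.08 million.
Broad rate = 14.35 / 122.08 = 11.75%.
Headline unemployment rate = 7.22 / 119.83 = 6.03%.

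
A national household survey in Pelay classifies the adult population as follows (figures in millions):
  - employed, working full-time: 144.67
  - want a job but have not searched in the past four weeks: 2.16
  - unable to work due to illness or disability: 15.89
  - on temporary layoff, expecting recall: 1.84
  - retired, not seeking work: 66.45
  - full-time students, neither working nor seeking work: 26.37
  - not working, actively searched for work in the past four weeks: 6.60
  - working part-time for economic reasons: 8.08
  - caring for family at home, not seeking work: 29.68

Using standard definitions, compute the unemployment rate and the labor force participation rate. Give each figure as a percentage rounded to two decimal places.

Employed = 144.67 + 8.08 = 152.75 million (anyone who worked, including part-time for economic reasons, counts as employed).
Unemployed = 1.84 + 6.60 = 8.44 million (jobless and actively searching, or on temporary layoff).
Labor force = 152.75 + 8.44 = 161.19 million.
Not in labor force = 2.16 + 15.89 + 66.45 + 26.37 + 29.68 = 140.55 million (those not working and not actively searching are outside the labor force — including those who want a job but have given up searching).
Civilian working-age population = 161.19 + 140.55 = 301.74 million.
Unemployment rate = 8.44 / 161.19 = 5.24%.
Labor force participation rate = 161.19 / 301.74 = 53.42%.

Unemployment rate ≈ 5.24%; labor force participation rate ≈ 53.42%.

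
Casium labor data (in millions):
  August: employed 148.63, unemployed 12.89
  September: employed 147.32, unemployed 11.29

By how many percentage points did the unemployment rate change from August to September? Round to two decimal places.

August: labor force = 148.63 + 12.89 = 161.52; u = 12.89/161.52 = 7.98%.
September: labor force = 147.32 + 11.29 = 158.61; u = 11.29/158.61 = 7.12%.
Change = 7.12% − 7.98% = −0.86 pp.

The unemployment rate changed by −0.86 percentage points.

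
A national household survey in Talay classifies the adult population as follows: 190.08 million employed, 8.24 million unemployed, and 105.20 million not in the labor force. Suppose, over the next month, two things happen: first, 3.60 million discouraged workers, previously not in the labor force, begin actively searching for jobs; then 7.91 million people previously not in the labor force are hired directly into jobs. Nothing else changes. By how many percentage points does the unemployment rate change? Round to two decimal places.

The unemployment rate changes by +1.49 percentage points.

Initially, labor force = 190.08 + 8.24 = 198.32 million, so u = 8.24/198.32 = 4.15%.
After the first change, unemployed and labor force both rise by 3.60 → E = 190.08, U = 11.84, labor force = 201.92 million.
After the second change, employed and labor force both rise by 7.91; unemployed unchanged → E = 197.99, U = 11.84, labor force = 209.83 million.
New unemployment rate = 11.84 / 209.83 = 5.64%.
Change = 5.64% − 4.15% = +1.49 percentage points.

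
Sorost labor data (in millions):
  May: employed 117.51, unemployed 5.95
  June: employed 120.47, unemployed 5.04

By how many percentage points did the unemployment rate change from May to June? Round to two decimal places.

May: labor force = 117.51 + 5.95 = 123.46; u = 5.95/123.46 = 4.82%.
June: labor force = 120.47 + 5.04 = 125.51; u = 5.04/125.51 = 4.02%.
Change = 4.02% − 4.82% = −0.80 pp.

The unemployment rate changed by −0.80 percentage points.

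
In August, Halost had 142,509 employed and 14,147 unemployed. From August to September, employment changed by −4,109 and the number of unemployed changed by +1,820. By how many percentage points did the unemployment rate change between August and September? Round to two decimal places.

The unemployment rate changed by +1.31 percentage points.

August: labor force = 142,509 + 14,147 = 156,656; u = 14,147/156,656 = 9.03%.
September: labor force = 138,400 + 15,967 = 154,367; u = 15,967/154,367 = 10.34%.
Change = 10.34% − 9.03% = +1.31 pp.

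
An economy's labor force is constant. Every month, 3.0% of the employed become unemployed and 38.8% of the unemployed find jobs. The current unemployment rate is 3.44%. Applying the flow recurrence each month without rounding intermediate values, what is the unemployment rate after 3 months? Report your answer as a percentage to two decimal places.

Unemployment rate after three months ≈ 6.44%.

With a fixed labor force, u_{t+1} = u_t + s·(1−u_t) − f·u_t = u_t·(1−s−f) + s.
Here 1−s−f = 0.582 and s = 0.030.
u_1 = 0.034400 × 0.582 + 0.030 = 0.050021.
u_2 = 0.050021 × 0.582 + 0.030 = 0.059112.
u_3 = 0.059112 × 0.582 + 0.030 = 0.064403.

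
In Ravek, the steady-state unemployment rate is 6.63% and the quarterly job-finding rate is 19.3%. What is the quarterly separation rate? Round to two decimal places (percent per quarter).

From u* = s/(s+f): s = u·f/(1−u).
s = 0.0663 × 19.3 / (1 − 0.0663) = 1.2796 / 0.9337 ≈ 1.37% per quarter.

Separation rate ≈ 1.37% per quarter.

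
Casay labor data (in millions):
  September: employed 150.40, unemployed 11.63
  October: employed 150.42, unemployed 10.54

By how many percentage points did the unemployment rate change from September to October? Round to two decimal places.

The unemployment rate changed by −0.63 percentage points.

September: labor force = 150.40 + 11.63 = 162.03; u = 11.63/162.03 = 7.18%.
October: labor force = 150.42 + 10.54 = 160.96; u = 10.54/160.96 = 6.55%.
Change = 6.55% − 7.18% = −0.63 pp.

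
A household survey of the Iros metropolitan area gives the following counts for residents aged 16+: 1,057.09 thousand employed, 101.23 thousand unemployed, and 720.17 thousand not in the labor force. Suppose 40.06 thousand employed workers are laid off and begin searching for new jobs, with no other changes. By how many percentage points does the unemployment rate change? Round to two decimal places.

Initially, labor force = 1,057.09 + 101.23 = 1,158.32 thousand, so u = 101.23/1,158.32 = 8.74%.
After the change, employed falls and unemployed rises by 40.06; labor force unchanged → E = 1,017.03, U = 141.29, labor force = 1,158.32 thousand.
New unemployment rate = 141.29 / 1,158.32 = 12.20%.
Change = 12.20% − 8.74% = +3.46 percentage points.

The unemployment rate changes by +3.46 percentage points.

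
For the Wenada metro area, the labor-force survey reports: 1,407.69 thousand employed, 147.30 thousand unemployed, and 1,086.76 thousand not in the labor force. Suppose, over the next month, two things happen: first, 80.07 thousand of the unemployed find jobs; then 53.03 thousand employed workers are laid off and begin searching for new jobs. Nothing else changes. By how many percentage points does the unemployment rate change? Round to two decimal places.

Initially, labor force = 1,407.69 + 147.30 = 1,554.99 thousand, so u = 147.30/1,554.99 = 9.47%.
After the first change, unemployed falls and employed rises by 80.07; labor force unchanged → E = 1,487.76, U = 67.23, labor force = 1,554.99 thousand.
After the second change, employed falls and unemployed rises by 53.03; labor force unchanged → E = 1,434.73, U = 120.26, labor force = 1,554.99 thousand.
New unemployment rate = 120.26 / 1,554.99 = 7.73%.
Change = 7.73% − 9.47% = −1.74 percentage points.

The unemployment rate changes by −1.74 percentage points.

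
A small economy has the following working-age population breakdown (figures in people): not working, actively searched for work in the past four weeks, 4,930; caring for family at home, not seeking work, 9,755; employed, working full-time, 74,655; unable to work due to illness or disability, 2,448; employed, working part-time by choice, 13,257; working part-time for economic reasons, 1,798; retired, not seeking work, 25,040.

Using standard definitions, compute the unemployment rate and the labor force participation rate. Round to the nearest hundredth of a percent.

Employed = 74,655 + 13,257 + 1,798 = 89,710 (anyone who worked, including part-time for economic reasons, counts as employed).
Unemployed = 4,930.
Labor force = 89,710 + 4,930 = 94,640.
Not in labor force = 9,755 + 2,448 + 25,040 = 37,243 (those not working and not actively searching are outside the labor force).
Civilian working-age population = 94,640 + 37,243 = 131,883.
Unemployment rate = 4,930 / 94,640 = 5.21%.
Labor force participation rate = 94,640 / 131,883 = 71.76%.

Unemployment rate ≈ 5.21%; labor force participation rate ≈ 71.76%.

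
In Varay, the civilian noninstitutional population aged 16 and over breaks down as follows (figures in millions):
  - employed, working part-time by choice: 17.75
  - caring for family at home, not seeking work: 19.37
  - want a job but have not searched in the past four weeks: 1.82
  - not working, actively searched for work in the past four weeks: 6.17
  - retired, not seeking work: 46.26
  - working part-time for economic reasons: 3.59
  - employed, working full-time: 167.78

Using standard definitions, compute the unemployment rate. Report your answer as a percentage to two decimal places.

Unemployment rate ≈ 3.16%.

Employed = 17.75 + 3.59 + 167.78 = 189.12 million (anyone who worked, including part-time for economic reasons, counts as employed).
Unemployed = 6.17 million.
Labor force = 189.12 + 6.17 = 195.29 million.
Unemployment rate = 6.17 / 195.29 = 3.16%.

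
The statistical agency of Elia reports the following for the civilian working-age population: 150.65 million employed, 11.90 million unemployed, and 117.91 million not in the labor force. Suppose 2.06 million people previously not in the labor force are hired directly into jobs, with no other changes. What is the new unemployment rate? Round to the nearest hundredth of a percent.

Initially, labor force = 150.65 + 11.90 = 162.55 million, so u = 11.90/162.55 = 7.32%.
After the change, employed and labor force both rise by 2.06; unemployed unchanged → E = 152.71, U = 11.90, labor force = 164.61 million.
New unemployment rate = 11.90 / 164.61 = 7.23%.

New unemployment rate ≈ 7.23%.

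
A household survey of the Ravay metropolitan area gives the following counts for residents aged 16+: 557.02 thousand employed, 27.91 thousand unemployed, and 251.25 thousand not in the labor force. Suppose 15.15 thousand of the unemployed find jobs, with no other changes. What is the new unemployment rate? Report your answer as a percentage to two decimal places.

Initially, labor force = 557.02 + 27.91 = 584.93 thousand, so u = 27.91/584.93 = 4.77%.
After the change, unemployed falls and employed rises by 15.15; labor force unchanged → E = 572.17, U = 12.76, labor force = 584.93 thousand.
New unemployment rate = 12.76 / 584.93 = 2.18%.

New unemployment rate ≈ 2.18%.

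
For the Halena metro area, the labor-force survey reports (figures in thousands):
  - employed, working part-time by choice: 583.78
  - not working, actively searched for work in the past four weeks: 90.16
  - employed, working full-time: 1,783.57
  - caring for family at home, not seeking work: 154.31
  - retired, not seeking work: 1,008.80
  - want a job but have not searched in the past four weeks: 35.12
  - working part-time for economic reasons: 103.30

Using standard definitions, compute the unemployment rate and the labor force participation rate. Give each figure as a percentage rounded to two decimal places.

Employed = 583.78 + 1,783.57 + 103.30 = 2,470.65 thousand (anyone who worked, including part-time for economic reasons, counts as employed).
Unemployed = 90.16 thousand.
Labor force = 2,470.65 + 90.16 = 2,560.81 thousand.
Not in labor force = 154.31 + 1,008.80 + 35.12 = 1,198.23 thousand (those not working and not actively searching are outside the labor force — including those who want a job but have given up searching).
Civilian working-age population = 2,560.81 + 1,198.23 = 3,759.04 thousand.
Unemployment rate = 90.16 / 2,560.81 = 3.52%.
Labor force participation rate = 2,560.81 / 3,759.04 = 68.12%.

Unemployment rate ≈ 3.52%; labor force participation rate ≈ 68.12%.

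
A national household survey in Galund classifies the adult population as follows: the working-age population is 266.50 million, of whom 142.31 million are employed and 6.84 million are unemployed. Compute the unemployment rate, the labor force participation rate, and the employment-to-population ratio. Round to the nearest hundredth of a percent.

Unemployment rate ≈ 4.59%; labor force participation rate ≈ 55.97%; employment-population ratio ≈ 53.40%.

Labor force = employed + unemployed = 142.31 + 6.84 = 149.15 million.
Unemployment rate = 6.84 / 149.15 = 4.59%.
Labor force participation rate = 149.15 / 266.50 = 55.97%.
Employment-population ratio = 142.31 / 266.50 = 53.40%.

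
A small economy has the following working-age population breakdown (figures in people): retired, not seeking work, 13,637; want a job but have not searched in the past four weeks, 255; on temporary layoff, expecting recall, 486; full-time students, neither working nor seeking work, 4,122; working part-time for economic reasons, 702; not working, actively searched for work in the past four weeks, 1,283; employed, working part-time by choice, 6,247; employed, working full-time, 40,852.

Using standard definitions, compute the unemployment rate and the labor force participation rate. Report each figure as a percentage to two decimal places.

Unemployment rate ≈ 3.57%; labor force participation rate ≈ 73.35%.

Employed = 702 + 6,247 + 40,852 = 47,801 (anyone who worked, including part-time for economic reasons, counts as employed).
Unemployed = 486 + 1,283 = 1,769 (jobless and actively searching, or on temporary layoff).
Labor force = 47,801 + 1,769 = 49,570.
Not in labor force = 13,637 + 255 + 4,122 = 18,014 (those not working and not actively searching are outside the labor force — including those who want a job but have given up searching).
Civilian working-age population = 49,570 + 18,014 = 67,584.
Unemployment rate = 1,769 / 49,570 = 3.57%.
Labor force participation rate = 49,570 / 67,584 = 73.35%.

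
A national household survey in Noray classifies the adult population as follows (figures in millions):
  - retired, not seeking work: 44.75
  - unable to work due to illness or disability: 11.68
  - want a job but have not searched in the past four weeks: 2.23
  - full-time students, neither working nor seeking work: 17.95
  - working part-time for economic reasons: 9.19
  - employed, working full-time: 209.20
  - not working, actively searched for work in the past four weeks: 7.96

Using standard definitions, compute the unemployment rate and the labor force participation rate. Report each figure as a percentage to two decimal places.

Unemployment rate ≈ 3.52%; labor force participation rate ≈ 74.71%.

Employed = 9.19 + 209.20 = 218.39 million (anyone who worked, including part-time for economic reasons, counts as employed).
Unemployed = 7.96 million.
Labor force = 218.39 + 7.96 = 226.35 million.
Not in labor force = 44.75 + 11.68 + 2.23 + 17.95 = 76.61 million (those not working and not actively searching are outside the labor force — including those who want a job but have given up searching).
Civilian working-age population = 226.35 + 76.61 = 302.96 million.
Unemployment rate = 7.96 / 226.35 = 3.52%.
Labor force participation rate = 226.35 / 302.96 = 74.71%.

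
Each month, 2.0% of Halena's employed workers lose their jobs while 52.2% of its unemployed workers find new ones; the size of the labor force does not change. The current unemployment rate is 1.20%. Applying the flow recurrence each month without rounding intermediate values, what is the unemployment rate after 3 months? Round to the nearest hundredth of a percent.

Unemployment rate after three months ≈ 3.45%.

With a fixed labor force, u_{t+1} = u_t + s·(1−u_t) − f·u_t = u_t·(1−s−f) + s.
Here 1−s−f = 0.458 and s = 0.020.
u_1 = 0.012000 × 0.458 + 0.020 = 0.025496.
u_2 = 0.025496 × 0.458 + 0.020 = 0.031677.
u_3 = 0.031677 × 0.458 + 0.020 = 0.034508.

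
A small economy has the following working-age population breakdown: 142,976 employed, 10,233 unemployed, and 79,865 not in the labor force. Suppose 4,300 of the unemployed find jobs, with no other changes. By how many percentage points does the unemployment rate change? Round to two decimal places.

The unemployment rate changes by −2.81 percentage points.

Initially, labor force = 142,976 + 10,233 = 153,209, so u = 10,233/153,209 = 6.68%.
After the change, unemployed falls and employed rises by 4,300; labor force unchanged → E = 147,276, U = 5,933, labor force = 153,209.
New unemployment rate = 5,933 / 153,209 = 3.87%.
Change = 3.87% − 6.68% = −2.81 percentage points.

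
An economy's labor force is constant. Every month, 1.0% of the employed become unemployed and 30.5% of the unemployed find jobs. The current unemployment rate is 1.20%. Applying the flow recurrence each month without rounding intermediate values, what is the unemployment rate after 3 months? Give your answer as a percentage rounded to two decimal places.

With a fixed labor force, u_{t+1} = u_t + s·(1−u_t) − f·u_t = u_t·(1−s−f) + s.
Here 1−s−f = 0.685 and s = 0.010.
u_1 = 0.012000 × 0.685 + 0.010 = 0.018220.
u_2 = 0.018220 × 0.685 + 0.010 = 0.022481.
u_3 = 0.022481 × 0.685 + 0.010 = 0.025399.

Unemployment rate after three months ≈ 2.54%.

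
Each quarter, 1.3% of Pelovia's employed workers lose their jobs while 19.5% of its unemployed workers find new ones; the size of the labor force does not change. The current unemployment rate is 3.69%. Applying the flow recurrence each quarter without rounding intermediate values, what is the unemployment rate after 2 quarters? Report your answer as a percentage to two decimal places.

With a fixed labor force, u_{t+1} = u_t + s·(1−u_t) − f·u_t = u_t·(1−s−f) + s.
Here 1−s−f = 0.792 and s = 0.013.
u_1 = 0.036900 × 0.792 + 0.013 = 0.042225.
u_2 = 0.042225 × 0.792 + 0.013 = 0.046442.

Unemployment rate after two quarters ≈ 4.64%.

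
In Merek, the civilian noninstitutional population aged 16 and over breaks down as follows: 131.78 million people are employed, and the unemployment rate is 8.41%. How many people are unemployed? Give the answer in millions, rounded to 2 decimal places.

Let U be the number unemployed. The labor force is E + U, and U/(E+U) = 0.0841.
So U = 0.0841 × 131.78 / (1 − 0.0841) = 11.0827 / 0.9159 ≈ 12.10 million.

About 12.10 million are unemployed.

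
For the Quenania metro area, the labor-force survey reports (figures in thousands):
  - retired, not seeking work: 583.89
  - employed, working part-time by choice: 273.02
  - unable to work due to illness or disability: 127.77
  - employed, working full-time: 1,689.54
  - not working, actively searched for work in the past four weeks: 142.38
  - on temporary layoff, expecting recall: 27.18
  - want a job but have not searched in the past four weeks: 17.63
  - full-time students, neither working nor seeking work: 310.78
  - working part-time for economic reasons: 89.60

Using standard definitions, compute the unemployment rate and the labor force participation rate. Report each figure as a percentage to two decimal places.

Employed = 273.02 + 1,689.54 + 89.60 = 2,052.16 thousand (anyone who worked, including part-time for economic reasons, counts as employed).
Unemployed = 142.38 + 27.18 = 169.56 thousand (jobless and actively searching, or on temporary layoff).
Labor force = 2,052.16 + 169.56 = 2,221.72 thousand.
Not in labor force = 583.89 + 127.77 + 17.63 + 310.78 = 1,040.07 thousand (those not working and not actively searching are outside the labor force — including those who want a job but have given up searching).
Civilian working-age population = 2,221.72 + 1,040.07 = 3,261.79 thousand.
Unemployment rate = 169.56 / 2,221.72 = 7.63%.
Labor force participation rate = 2,221.72 / 3,261.79 = 68.11%.

Unemployment rate ≈ 7.63%; labor force participation rate ≈ 68.11%.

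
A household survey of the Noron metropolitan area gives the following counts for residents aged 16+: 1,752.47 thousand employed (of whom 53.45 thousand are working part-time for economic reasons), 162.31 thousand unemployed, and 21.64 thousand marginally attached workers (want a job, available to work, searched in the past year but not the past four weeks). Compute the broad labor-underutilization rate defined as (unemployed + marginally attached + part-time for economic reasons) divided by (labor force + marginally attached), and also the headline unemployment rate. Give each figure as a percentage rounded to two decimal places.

Broad underutilization rate ≈ 12.26%; headline unemployment rate ≈ 8.48%.

Labor force = 1,752.47 + 162.31 = 1,914.78 thousand.
Numerator = 162.31 + 21.64 + 53.45 = 237.40 thousand.
Denominator = 1,914.78 + 21.64 = 1,936.42 thousand.
Broad rate = 237.40 / 1,936.42 = 12.26%.
Headline unemployment rate = 162.31 / 1,914.78 = 8.48%.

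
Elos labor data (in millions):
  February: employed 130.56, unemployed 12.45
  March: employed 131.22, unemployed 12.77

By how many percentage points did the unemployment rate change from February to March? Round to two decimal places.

The unemployment rate changed by +0.16 percentage points.

February: labor force = 130.56 + 12.45 = 143.01; u = 12.45/143.01 = 8.71%.
March: labor force = 131.22 + 12.77 = 143.99; u = 12.77/143.99 = 8.87%.
Change = 8.87% − 8.71% = +0.16 pp.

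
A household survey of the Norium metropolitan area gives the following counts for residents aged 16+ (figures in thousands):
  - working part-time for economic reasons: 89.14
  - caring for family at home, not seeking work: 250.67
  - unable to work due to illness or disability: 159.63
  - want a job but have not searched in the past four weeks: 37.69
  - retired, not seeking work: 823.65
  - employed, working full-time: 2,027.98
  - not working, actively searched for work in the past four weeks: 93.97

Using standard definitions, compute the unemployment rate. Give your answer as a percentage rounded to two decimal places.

Unemployment rate ≈ 4.25%.

Employed = 89.14 + 2,027.98 = 2,117.12 thousand (anyone who worked, including part-time for economic reasons, counts as employed).
Unemployed = 93.97 thousand.
Labor force = 2,117.12 + 93.97 = 2,211.09 thousand.
Unemployment rate = 93.97 / 2,211.09 = 4.25%.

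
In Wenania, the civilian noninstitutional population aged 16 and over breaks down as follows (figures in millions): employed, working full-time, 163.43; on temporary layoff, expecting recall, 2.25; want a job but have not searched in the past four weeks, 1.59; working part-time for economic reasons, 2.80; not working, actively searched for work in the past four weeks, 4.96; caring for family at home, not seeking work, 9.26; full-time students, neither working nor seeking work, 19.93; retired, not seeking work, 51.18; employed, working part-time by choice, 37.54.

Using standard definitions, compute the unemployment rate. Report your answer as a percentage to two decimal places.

Employed = 163.43 + 2.80 + 37.54 = 203.77 million (anyone who worked, including part-time for economic reasons, counts as employed).
Unemployed = 2.25 + 4.96 = 7.21 million (jobless and actively searching, or on temporary layoff).
Labor force = 203.77 + 7.21 = 210.98 million.
Unemployment rate = 7.21 / 210.98 = 3.42%.

Unemployment rate ≈ 3.42%.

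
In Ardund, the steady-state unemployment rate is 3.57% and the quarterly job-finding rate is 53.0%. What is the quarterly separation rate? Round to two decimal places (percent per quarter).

Separation rate ≈ 1.96% per quarter.

From u* = s/(s+f): s = u·f/(1−u).
s = 0.0357 × 53.0 / (1 − 0.0357) = 1.8921 / 0.9643 ≈ 1.96% per quarter.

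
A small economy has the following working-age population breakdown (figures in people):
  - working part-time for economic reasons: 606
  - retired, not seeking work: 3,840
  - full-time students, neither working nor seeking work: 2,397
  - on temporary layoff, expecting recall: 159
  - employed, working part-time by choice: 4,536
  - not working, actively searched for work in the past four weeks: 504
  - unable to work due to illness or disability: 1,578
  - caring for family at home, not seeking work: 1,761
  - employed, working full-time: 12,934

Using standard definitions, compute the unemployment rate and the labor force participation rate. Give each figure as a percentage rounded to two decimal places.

Employed = 606 + 4,536 + 12,934 = 18,076 (anyone who worked, including part-time for economic reasons, counts as employed).
Unemployed = 159 + 504 = 663 (jobless and actively searching, or on temporary layoff).
Labor force = 18,076 + 663 = 18,739.
Not in labor force = 3,840 + 2,397 + 1,578 + 1,761 = 9,576 (those not working and not actively searching are outside the labor force).
Civilian working-age population = 18,739 + 9,576 = 28,315.
Unemployment rate = 663 / 18,739 = 3.54%.
Labor force participation rate = 18,739 / 28,315 = 66.18%.

Unemployment rate ≈ 3.54%; labor force participation rate ≈ 66.18%.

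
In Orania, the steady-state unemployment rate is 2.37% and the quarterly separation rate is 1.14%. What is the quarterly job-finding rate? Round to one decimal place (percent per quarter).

Job-finding rate ≈ 47.0% per quarter.

From u* = s/(s+f): f = s·(1−u)/u.
f = 1.14 × (1 − 0.0237) / 0.0237 = 1.1130 / 0.0237 ≈ 47.0% per quarter.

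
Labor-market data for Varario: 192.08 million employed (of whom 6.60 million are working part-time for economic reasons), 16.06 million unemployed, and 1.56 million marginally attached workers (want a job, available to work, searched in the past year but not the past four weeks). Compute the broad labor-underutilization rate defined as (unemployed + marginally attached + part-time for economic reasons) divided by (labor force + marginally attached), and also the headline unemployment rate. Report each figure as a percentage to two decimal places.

Labor force = 192.08 + 16.06 = 208.14 million.
Numerator = 16.06 + 1.56 + 6.60 = 24.22 million.
Denominator = 208.14 + 1.56 = 209.70 million.
Broad rate = 24.22 / 209.70 = 11.55%.
Headline unemployment rate = 16.06 / 208.14 = 7.72%.

Broad underutilization rate ≈ 11.55%; headline unemployment rate ≈ 7.72%.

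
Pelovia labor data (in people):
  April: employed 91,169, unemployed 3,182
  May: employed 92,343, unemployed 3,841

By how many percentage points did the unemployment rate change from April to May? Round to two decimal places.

The unemployment rate changed by +0.62 percentage points.

April: labor force = 91,169 + 3,182 = 94,351; u = 3,182/94,351 = 3.37%.
May: labor force = 92,343 + 3,841 = 96,184; u = 3,841/96,184 = 3.99%.
Change = 3.99% − 3.37% = +0.62 pp.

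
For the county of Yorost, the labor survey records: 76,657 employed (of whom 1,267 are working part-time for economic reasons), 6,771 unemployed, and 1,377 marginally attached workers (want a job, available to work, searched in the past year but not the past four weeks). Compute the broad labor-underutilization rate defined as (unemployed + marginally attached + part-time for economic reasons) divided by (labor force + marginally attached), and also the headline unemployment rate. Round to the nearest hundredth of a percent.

Broad underutilization rate ≈ 11.10%; headline unemployment rate ≈ 8.12%.

Labor force = 76,657 + 6,771 = 83,428.
Numerator = 6,771 + 1,377 + 1,267 = 9,415.
Denominator = 83,428 + 1,377 = 84,805.
Broad rate = 9,415 / 84,805 = 11.10%.
Headline unemployment rate = 6,771 / 83,428 = 8.12%.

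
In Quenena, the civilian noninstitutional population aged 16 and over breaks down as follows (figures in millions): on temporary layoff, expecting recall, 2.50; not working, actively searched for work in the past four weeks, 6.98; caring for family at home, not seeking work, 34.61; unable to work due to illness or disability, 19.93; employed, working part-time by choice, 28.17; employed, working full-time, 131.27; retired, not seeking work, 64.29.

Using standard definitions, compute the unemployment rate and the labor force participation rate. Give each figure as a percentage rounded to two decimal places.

Unemployment rate ≈ 5.61%; labor force participation rate ≈ 58.70%.

Employed = 28.17 + 131.27 = 159.44 million.
Unemployed = 2.50 + 6.98 = 9.48 million (jobless and actively searching, or on temporary layoff).
Labor force = 159.44 + 9.48 = 168.92 million.
Not in labor force = 34.61 + 19.93 + 64.29 = 118.83 million (those not working and not actively searching are outside the labor force).
Civilian working-age population = 168.92 + 118.83 = 287.75 million.
Unemployment rate = 9.48 / 168.92 = 5.61%.
Labor force participation rate = 168.92 / 287.75 = 58.70%.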